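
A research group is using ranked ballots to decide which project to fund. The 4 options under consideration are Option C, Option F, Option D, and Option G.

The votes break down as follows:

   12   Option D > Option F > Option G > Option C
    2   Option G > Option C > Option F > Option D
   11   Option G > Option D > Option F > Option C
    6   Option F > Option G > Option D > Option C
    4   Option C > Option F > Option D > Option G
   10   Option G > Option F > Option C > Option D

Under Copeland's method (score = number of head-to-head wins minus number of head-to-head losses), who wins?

Option G

Pairwise results:
  Option C vs Option F: Option F wins 39–6.
  Option C vs Option D: Option D wins 29–16.
  Option C vs Option G: Option G wins 41–4.
  Option F vs Option D: Option D wins 23–22.
  Option F vs Option G: Option G wins 23–22.
  Option D vs Option G: Option G wins 29–16.
Copeland scores (wins − losses):
  Option C: 0 − 3 = -3
  Option F: 1 − 2 = -1
  Option D: 2 − 1 = 1
  Option G: 3 − 0 = 3
Option G has the best Copeland score.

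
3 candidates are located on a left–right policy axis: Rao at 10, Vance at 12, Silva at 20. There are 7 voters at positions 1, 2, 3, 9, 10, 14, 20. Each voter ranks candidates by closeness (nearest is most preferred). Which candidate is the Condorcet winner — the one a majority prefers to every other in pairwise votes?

With single-peaked preferences on a line, the Condorcet winner is the candidate closest to the median voter.
The median voter (position 9) is closest to Rao at 10.
Check: Rao vs Silva — voters closer to Rao: 6 of 7.

Rao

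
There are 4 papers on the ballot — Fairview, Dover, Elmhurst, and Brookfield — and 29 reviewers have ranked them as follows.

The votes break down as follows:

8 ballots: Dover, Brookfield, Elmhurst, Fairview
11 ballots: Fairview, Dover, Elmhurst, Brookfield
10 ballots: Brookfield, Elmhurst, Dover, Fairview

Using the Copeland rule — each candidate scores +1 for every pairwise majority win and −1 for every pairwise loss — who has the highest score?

Dover

Pairwise results:
  Fairview vs Dover: Dover wins 18–11.
  Fairview vs Elmhurst: Elmhurst wins 18–11.
  Fairview vs Brookfield: Brookfield wins 18–11.
  Dover vs Elmhurst: Dover wins 19–10.
  Dover vs Brookfield: Dover wins 19–10.
  Elmhurst vs Brookfield: Brookfield wins 18–11.
Copeland scores (wins − losses):
  Fairview: 0 − 3 = -3
  Dover: 3 − 0 = 3
  Elmhurst: 1 − 2 = -1
  Brookfield: 2 − 1 = 1
Dover has the best Copeland score.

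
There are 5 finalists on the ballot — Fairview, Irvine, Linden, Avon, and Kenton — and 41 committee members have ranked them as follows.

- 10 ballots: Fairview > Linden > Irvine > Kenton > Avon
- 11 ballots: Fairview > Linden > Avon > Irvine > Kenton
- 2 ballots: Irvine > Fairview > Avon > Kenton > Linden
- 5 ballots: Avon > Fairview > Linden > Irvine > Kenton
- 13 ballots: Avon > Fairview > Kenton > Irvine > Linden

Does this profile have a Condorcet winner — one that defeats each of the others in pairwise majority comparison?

Yes

Head-to-head results (41 voters total):
Fairview vs Irvine: Fairview wins 39–2.
Fairview vs Linden: Fairview wins 41–0.
Fairview vs Avon: Fairview wins 23–18.
Fairview vs Kenton: Fairview wins 41–0.
Irvine vs Linden: Linden wins 26–15.
Irvine vs Avon: Avon wins 29–12.
Irvine vs Kenton: Irvine wins 28–13.
Linden vs Avon: Linden wins 21–20.
Linden vs Kenton: Linden wins 26–15.
Avon vs Kenton: Avon wins 31–10.
Fairview beats each rival — Irvine (39–2), Linden (41–0), Avon (23–18), Kenton (41–0) — so Fairview is the Condorcet winner.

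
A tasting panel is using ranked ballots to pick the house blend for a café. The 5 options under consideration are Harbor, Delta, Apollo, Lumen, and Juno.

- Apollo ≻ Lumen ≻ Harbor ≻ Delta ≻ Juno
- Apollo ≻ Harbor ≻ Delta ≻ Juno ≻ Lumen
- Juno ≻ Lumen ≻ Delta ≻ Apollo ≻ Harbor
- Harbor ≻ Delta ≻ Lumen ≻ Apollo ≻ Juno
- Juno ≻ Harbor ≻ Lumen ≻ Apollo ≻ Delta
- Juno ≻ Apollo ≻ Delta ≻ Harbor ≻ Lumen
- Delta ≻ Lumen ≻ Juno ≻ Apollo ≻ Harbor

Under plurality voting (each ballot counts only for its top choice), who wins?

First-place vote totals:
  Harbor: 1
  Delta: 1
  Apollo: 2
  Lumen: 0
  Juno: 3
Juno has the most first-place votes.

Juno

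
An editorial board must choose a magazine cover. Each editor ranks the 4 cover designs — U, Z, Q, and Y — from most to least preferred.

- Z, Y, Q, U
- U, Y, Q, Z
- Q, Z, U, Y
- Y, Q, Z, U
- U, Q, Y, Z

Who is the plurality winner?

U

First-place vote totals:
  U: 2
  Z: 1
  Q: 1
  Y: 1
U has the most first-place votes.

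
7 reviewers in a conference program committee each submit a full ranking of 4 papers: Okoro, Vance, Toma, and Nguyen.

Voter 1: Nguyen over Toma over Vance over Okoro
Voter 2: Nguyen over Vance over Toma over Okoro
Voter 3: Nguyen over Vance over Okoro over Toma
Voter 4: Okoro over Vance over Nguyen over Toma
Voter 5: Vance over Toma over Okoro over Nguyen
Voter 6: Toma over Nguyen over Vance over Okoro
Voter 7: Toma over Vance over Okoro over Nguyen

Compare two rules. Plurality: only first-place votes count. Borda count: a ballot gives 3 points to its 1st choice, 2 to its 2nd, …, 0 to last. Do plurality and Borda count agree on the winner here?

No

Plurality first-place counts: Okoro 1, Vance 1, Toma 2, Nguyen 3 → Nguyen.
Borda totals: Okoro 6, Vance 13, Toma 11, Nguyen 12 → Vance.
The two rules disagree: plurality picks Nguyen, Borda picks Vance.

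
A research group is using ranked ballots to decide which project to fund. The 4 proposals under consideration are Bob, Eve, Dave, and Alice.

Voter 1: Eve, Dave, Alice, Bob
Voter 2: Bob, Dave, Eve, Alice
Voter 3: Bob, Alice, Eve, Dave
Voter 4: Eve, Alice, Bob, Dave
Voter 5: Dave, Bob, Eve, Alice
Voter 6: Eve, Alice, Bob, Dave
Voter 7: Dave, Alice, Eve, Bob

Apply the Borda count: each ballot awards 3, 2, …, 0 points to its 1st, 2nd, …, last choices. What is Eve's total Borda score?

Borda scores:
  Bob: 0 + 3 + 3 + 1 + 2 + 1 + 0 = 10
  Eve: 3 + 1 + 1 + 3 + 1 + 3 + 1 = 13
  Dave: 2 + 2 + 0 + 0 + 3 + 0 + 3 = 10
  Alice: 1 + 0 + 2 + 2 + 0 + 2 + 2 = 9

13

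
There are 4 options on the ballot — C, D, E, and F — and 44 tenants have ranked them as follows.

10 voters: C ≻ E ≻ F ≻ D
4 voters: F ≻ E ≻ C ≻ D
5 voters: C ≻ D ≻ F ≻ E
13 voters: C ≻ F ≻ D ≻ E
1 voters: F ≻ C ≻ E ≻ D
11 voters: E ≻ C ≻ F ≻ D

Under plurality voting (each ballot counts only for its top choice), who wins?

C

First-place vote totals:
  C: 28
  D: 0
  E: 11
  F: 5
C has the most first-place votes.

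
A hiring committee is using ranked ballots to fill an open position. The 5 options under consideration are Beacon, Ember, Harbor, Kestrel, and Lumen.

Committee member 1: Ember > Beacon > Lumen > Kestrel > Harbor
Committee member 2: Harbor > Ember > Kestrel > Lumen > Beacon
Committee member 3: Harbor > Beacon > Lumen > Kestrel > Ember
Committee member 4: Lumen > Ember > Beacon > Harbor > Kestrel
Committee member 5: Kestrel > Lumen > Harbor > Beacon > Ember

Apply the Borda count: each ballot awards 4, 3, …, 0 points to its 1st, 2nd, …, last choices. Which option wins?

Lumen

Borda scores:
  Beacon: 3 + 0 + 3 + 2 + 1 = 9
  Ember: 4 + 3 + 0 + 3 + 0 = 10
  Harbor: 0 + 4 + 4 + 1 + 2 = 11
  Kestrel: 1 + 2 + 1 + 0 + 4 = 8
  Lumen: 2 + 1 + 2 + 4 + 3 = 12
Lumen has the highest total.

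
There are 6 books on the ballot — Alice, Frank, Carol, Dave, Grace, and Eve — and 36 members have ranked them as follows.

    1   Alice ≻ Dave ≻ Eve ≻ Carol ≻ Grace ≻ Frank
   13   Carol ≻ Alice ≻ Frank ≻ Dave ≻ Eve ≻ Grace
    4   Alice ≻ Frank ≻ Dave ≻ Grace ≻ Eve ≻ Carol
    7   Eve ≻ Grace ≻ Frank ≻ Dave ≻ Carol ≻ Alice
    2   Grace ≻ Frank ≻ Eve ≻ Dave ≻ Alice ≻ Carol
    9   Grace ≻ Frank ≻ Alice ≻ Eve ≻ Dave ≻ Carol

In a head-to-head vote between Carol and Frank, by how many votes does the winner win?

8

Ballots ranking Carol above Frank: 1+13 = 14.
Ballots ranking Frank above Carol: 4+7+2+9 = 22.
Frank wins 22–14, a margin of 8.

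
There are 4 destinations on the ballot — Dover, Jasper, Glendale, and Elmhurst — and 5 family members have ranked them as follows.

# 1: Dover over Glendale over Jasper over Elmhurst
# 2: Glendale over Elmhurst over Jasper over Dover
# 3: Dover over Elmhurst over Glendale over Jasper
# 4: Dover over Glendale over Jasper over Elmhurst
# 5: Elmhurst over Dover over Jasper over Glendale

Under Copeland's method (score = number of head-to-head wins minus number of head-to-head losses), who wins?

Dover

Pairwise results:
  Dover vs Jasper: Dover wins 4–1.
  Dover vs Glendale: Dover wins 4–1.
  Dover vs Elmhurst: Dover wins 3–2.
  Jasper vs Glendale: Glendale wins 4–1.
  Jasper vs Elmhurst: Elmhurst wins 3–2.
  Glendale vs Elmhurst: Glendale wins 3–2.
Copeland scores (wins − losses):
  Dover: 3 − 0 = 3
  Jasper: 0 − 3 = -3
  Glendale: 2 − 1 = 1
  Elmhurst: 1 − 2 = -1
Dover has the best Copeland score.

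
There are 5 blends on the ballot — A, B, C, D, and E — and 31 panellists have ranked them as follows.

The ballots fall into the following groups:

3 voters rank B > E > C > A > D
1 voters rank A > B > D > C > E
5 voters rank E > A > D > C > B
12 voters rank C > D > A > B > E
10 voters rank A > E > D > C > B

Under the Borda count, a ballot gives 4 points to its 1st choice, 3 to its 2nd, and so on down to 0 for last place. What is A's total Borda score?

86

Borda scores:
  A: 3·1 + 4 + 5·3 + 12·2 + 10·4 = 86
  B: 3·4 + 3 + 5·0 + 12·1 + 10·0 = 27
  C: 3·2 + 1 + 5·1 + 12·4 + 10·1 = 70
  D: 3·0 + 2 + 5·2 + 12·3 + 10·2 = 68
  E: 3·3 + 0 + 5·4 + 12·0 + 10·3 = 59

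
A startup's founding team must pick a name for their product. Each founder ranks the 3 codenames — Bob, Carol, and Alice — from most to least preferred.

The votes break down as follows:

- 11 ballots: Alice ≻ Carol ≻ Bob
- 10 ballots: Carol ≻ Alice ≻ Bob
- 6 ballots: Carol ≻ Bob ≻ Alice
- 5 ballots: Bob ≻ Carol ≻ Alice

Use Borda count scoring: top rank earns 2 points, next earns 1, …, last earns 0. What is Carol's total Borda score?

Borda scores:
  Bob: 11·0 + 10·0 + 6·1 + 5·2 = 16
  Carol: 11·1 + 10·2 + 6·2 + 5·1 = 48
  Alice: 11·2 + 10·1 + 6·0 + 5·0 = 32

48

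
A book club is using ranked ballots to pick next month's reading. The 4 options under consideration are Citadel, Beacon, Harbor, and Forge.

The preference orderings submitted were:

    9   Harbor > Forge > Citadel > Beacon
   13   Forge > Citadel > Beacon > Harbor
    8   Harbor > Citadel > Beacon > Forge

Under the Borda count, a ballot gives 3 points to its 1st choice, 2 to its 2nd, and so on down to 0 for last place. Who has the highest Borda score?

Forge

Borda scores:
  Citadel: 9·1 + 13·2 + 8·2 = 51
  Beacon: 9·0 + 13·1 + 8·1 = 21
  Harbor: 9·3 + 13·0 + 8·3 = 51
  Forge: 9·2 + 13·3 + 8·0 = 57
Forge has the highest total.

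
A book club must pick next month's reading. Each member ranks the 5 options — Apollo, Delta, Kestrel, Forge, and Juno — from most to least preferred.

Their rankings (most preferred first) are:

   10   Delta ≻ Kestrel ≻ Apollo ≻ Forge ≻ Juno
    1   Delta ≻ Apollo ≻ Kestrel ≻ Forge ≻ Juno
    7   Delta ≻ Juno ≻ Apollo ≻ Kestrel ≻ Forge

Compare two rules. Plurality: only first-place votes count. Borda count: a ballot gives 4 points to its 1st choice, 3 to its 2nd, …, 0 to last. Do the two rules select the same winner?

Plurality first-place counts: Apollo 0, Delta 18, Kestrel 0, Forge 0, Juno 0 → Delta.
Borda totals: Apollo 37, Delta 72, Kestrel 39, Forge 11, Juno 21 → Delta.
The two rules agree on Delta.

Yes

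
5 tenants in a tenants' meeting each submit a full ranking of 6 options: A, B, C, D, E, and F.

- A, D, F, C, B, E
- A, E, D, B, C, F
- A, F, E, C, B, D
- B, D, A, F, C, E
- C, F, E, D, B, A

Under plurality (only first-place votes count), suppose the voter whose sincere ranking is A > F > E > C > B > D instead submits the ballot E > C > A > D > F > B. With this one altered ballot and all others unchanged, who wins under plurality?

A

First-place totals with the altered ballot: A 2, B 1, C 1, D 0, E 1, F 0.
The winner is unchanged: still A.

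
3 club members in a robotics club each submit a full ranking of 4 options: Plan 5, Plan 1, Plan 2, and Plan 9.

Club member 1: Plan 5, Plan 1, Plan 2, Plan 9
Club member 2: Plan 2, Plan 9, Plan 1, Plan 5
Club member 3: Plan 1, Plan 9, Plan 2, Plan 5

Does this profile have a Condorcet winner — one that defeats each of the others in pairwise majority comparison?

Head-to-head results (3 voters total):
Plan 5 vs Plan 1: Plan 1 wins 2–1.
Plan 5 vs Plan 2: Plan 2 wins 2–1.
Plan 5 vs Plan 9: Plan 9 wins 2–1.
Plan 1 vs Plan 2: Plan 1 wins 2–1.
Plan 1 vs Plan 9: Plan 1 wins 2–1.
Plan 2 vs Plan 9: Plan 2 wins 2–1.
Plan 1 beats each rival — Plan 5 (2–1), Plan 2 (2–1), Plan 9 (2–1) — so Plan 1 is the Condorcet winner.

Yes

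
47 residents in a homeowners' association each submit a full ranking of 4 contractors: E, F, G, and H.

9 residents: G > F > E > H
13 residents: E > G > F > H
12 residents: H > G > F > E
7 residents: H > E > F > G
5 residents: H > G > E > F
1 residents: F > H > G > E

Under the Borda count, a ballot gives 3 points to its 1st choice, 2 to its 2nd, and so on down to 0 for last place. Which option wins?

Borda scores:
  E: 9·1 + 13·3 + 12·0 + 7·2 + 5·1 + 0 = 67
  F: 9·2 + 13·1 + 12·1 + 7·1 + 5·0 + 3 = 53
  G: 9·3 + 13·2 + 12·2 + 7·0 + 5·2 + 1 = 88
  H: 9·0 + 13·0 + 12·3 + 7·3 + 5·3 + 2 = 74
G has the highest total.

G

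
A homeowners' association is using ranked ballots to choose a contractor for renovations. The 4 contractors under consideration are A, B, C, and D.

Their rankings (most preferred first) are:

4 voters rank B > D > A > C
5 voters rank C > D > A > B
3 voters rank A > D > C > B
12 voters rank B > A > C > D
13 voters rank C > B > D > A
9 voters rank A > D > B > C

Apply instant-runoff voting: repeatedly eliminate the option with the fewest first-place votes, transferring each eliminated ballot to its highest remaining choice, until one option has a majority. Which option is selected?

Round 1: C 18, B 16, A 12, D 0. D has the fewest and is eliminated.
Round 2: C 18, B 16, A 12. A has the fewest and is eliminated.
Round 3: B 25, C 21. B has a majority.

B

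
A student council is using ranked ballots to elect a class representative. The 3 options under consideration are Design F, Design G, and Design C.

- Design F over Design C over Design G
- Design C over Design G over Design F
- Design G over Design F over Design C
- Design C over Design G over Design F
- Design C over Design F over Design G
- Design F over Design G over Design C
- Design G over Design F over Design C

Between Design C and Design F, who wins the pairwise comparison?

Design F

Ballots ranking Design C above Design F: 3.
Ballots ranking Design F above Design C: 4.
Design F wins the head-to-head, 4–3.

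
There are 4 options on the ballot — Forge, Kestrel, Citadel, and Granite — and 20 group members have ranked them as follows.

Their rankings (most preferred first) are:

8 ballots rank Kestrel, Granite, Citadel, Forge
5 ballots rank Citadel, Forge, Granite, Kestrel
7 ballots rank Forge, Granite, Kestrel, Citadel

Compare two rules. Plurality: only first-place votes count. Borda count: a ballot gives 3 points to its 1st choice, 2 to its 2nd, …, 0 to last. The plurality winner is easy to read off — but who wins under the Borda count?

Plurality first-place counts: Forge 7, Kestrel 8, Citadel 5, Granite 0 → Kestrel.
Borda totals: Forge 31, Kestrel 31, Citadel 23, Granite 35 → Granite.

Granite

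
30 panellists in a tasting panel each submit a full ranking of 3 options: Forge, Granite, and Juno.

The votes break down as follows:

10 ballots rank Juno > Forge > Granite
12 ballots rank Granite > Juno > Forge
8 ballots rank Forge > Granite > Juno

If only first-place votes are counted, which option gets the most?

First-place vote totals:
  Forge: 8
  Granite: 12
  Juno: 10
Granite has the most first-place votes.

Granite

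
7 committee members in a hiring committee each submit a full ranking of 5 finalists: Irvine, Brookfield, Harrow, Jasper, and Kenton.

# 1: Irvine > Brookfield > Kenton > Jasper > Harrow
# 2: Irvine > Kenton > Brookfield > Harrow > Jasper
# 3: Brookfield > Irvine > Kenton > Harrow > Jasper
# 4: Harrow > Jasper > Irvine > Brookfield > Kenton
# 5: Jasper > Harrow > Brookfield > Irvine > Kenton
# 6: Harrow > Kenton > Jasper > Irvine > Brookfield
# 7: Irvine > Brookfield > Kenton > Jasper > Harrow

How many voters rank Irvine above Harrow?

4

Ballots ranking Irvine above Harrow: 4.
Ballots ranking Harrow above Irvine: 3.
So 4 of 7 voters prefer Irvine to Harrow.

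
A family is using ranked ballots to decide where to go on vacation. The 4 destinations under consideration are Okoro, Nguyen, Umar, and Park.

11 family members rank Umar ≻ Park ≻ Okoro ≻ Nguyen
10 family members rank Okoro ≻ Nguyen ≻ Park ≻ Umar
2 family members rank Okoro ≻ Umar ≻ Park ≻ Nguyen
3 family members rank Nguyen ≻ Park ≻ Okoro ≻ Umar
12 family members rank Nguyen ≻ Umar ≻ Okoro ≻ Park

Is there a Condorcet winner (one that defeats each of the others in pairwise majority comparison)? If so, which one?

No Condorcet winner

Head-to-head results (38 voters total):
Okoro vs Nguyen: Okoro wins 23–15.
Okoro vs Umar: Umar wins 23–15.
Okoro vs Park: Okoro wins 24–14.
Nguyen vs Umar: Nguyen wins 25–13.
Nguyen vs Park: Nguyen wins 25–13.
Umar vs Park: Umar wins 25–13.
No candidate beats all others: Okoro beats Nguyen beats Umar beats Okoro, a majority cycle.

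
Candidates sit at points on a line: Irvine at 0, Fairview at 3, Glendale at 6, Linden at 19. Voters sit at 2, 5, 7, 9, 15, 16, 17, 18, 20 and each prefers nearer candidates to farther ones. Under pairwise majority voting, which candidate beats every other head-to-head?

Linden

With single-peaked preferences on a line, the Condorcet winner is the candidate closest to the median voter.
The median voter (position 15) is closest to Linden at 19.
Check: Linden vs Fairview — voters closer to Linden: 5 of 9.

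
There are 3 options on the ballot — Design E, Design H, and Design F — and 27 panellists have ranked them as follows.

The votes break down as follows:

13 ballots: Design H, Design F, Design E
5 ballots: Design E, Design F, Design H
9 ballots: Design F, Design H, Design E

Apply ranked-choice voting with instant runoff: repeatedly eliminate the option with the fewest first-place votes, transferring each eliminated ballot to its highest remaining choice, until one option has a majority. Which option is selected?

Design F

Round 1: Design H 13, Design F 9, Design E 5. Design E has the fewest and is eliminated.
Round 2: Design F 14, Design H 13. Design F has a majority.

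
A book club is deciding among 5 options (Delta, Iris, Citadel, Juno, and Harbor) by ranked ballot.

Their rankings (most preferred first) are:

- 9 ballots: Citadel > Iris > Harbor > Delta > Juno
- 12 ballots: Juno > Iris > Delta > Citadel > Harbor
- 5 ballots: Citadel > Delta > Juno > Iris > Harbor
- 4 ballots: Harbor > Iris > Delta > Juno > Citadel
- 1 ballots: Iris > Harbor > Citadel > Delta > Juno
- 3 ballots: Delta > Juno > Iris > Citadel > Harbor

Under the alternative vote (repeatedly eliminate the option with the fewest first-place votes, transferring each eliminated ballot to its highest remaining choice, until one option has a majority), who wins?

Juno

Round 1: Citadel 14, Juno 12, Harbor 4, Delta 3, Iris 1. Iris has the fewest and is eliminated.
Round 2: Citadel 14, Juno 12, Harbor 5, Delta 3. Delta has the fewest and is eliminated.
Round 3: Juno 15, Citadel 14, Harbor 5. Harbor has the fewest and is eliminated.
Round 4: Juno 19, Citadel 15. Juno has a majority.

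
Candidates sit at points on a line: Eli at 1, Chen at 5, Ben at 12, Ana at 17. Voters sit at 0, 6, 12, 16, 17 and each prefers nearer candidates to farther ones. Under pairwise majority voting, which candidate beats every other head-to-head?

Ben

With single-peaked preferences on a line, the Condorcet winner is the candidate closest to the median voter.
The median voter (position 12) is closest to Ben at 12.
Check: Ben vs Ana — voters closer to Ben: 3 of 5.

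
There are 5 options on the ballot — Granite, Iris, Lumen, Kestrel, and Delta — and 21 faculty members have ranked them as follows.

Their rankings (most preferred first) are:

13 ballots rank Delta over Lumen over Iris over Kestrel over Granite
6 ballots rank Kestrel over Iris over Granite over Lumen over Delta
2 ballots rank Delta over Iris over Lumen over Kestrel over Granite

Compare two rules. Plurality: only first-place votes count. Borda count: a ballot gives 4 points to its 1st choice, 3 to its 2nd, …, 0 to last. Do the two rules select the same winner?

Plurality first-place counts: Granite 0, Iris 0, Lumen 0, Kestrel 6, Delta 15 → Delta.
Borda totals: Granite 12, Iris 50, Lumen 49, Kestrel 39, Delta 60 → Delta.
The two rules agree on Delta.

Yes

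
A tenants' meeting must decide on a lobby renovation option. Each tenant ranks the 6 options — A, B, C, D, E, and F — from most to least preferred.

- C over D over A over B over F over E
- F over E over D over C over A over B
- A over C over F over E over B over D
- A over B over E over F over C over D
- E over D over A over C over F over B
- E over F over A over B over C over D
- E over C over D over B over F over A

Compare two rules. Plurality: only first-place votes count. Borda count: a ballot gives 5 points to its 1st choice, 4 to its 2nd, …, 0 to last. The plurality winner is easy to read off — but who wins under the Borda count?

Plurality first-place counts: A 2, B 0, C 1, D 0, E 3, F 1 → E.
Borda totals: A 20, B 11, C 19, D 14, E 24, F 17 → E.

E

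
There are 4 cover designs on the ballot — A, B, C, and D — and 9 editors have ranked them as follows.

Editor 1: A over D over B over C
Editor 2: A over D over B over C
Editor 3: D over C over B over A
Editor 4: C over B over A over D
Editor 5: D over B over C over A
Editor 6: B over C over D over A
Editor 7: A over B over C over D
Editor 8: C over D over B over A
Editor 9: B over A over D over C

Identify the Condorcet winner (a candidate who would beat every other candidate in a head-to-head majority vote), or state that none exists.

Head-to-head results (9 voters total):
A vs B: B wins 6–3.
A vs C: C wins 5–4.
A vs D: A wins 5–4.
B vs C: B wins 6–3.
B vs D: D wins 5–4.
C vs D: D wins 5–4.
No candidate beats all others: A beats D beats B beats A, a majority cycle.

There is no Condorcet winner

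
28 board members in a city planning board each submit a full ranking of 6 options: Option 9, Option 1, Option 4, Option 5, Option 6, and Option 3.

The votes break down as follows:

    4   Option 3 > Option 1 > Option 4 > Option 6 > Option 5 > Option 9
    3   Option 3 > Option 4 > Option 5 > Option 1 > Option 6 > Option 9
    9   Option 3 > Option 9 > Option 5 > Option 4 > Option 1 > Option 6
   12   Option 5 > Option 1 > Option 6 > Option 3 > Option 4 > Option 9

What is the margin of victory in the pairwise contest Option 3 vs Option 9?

Ballots ranking Option 3 above Option 9: 4+3+9+12 = 28.
Ballots ranking Option 9 above Option 3: 0.
Option 3 wins 28–0, a margin of 28.

28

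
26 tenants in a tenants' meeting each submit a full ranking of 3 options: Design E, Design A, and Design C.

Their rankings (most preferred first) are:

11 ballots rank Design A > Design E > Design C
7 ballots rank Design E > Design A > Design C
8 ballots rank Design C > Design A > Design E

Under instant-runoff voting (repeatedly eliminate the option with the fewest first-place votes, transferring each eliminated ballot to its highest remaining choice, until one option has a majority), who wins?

Design A

Round 1: Design A 11, Design C 8, Design E 7. Design E has the fewest and is eliminated.
Round 2: Design A 18, Design C 8. Design A has a majority.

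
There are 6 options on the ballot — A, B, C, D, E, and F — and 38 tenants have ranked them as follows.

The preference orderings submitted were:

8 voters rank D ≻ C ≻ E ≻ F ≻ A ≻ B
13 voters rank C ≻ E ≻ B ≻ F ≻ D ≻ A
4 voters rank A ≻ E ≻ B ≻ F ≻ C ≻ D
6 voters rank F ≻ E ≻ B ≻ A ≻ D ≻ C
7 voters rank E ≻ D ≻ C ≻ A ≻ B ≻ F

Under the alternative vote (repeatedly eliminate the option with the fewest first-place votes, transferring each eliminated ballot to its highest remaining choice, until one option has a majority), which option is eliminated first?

Round 1: C 13, D 8, E 7, F 6, A 4, B 0. B has the fewest and is eliminated.
Round 2: C 13, D 8, E 7, F 6, A 4. A has the fewest and is eliminated.
Round 3: C 13, E 11, D 8, F 6. F has the fewest and is eliminated.
Round 4: E 17, C 13, D 8. D has the fewest and is eliminated.
Round 5: C 21, E 17. C has a majority.

B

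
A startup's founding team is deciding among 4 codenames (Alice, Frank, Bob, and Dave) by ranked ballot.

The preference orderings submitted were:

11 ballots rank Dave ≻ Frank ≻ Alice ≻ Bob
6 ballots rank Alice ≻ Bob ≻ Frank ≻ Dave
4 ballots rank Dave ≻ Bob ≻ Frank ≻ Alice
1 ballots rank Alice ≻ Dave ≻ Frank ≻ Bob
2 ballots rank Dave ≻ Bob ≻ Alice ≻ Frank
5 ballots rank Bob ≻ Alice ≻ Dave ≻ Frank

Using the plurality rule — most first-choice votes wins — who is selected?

First-place vote totals:
  Alice: 7
  Frank: 0
  Bob: 5
  Dave: 17
Dave has the most first-place votes.

Dave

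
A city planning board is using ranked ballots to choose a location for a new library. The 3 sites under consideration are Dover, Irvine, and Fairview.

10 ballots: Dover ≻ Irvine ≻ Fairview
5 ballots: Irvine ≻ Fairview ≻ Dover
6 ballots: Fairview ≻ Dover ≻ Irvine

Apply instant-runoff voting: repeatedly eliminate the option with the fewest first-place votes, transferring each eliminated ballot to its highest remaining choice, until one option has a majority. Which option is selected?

Round 1: Dover 10, Fairview 6, Irvine 5. Irvine has the fewest and is eliminated.
Round 2: Fairview 11, Dover 10. Fairview has a majority.

Fairview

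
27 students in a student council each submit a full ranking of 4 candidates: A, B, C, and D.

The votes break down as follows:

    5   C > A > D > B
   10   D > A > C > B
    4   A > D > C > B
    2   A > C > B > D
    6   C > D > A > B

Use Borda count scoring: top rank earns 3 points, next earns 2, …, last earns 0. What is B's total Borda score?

2

Borda scores:
  A: 5·2 + 10·2 + 4·3 + 2·3 + 6·1 = 54
  B: 5·0 + 10·0 + 4·0 + 2·1 + 6·0 = 2
  C: 5·3 + 10·1 + 4·1 + 2·2 + 6·3 = 51
  D: 5·1 + 10·3 + 4·2 + 2·0 + 6·2 = 55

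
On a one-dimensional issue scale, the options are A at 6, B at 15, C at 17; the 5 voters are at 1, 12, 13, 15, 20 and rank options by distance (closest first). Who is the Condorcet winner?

B

With single-peaked preferences on a line, the Condorcet winner is the candidate closest to the median voter.
The median voter (position 13) is closest to B at 15.
Check: B vs C — voters closer to B: 4 of 5.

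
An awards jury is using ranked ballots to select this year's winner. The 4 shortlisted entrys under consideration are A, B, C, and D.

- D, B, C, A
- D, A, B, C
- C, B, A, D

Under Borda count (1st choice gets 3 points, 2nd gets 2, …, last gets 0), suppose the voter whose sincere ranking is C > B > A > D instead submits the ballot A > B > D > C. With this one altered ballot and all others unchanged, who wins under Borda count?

D

Borda totals with the altered ballot: A 5, B 5, C 1, D 7.
The winner is unchanged: still D.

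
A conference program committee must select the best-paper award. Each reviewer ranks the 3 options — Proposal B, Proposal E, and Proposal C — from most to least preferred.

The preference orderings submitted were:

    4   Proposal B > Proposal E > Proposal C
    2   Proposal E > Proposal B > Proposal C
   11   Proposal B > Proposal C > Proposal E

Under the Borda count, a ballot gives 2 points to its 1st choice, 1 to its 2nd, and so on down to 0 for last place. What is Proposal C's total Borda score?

Borda scores:
  Proposal B: 4·2 + 2·1 + 11·2 = 32
  Proposal E: 4·1 + 2·2 + 11·0 = 8
  Proposal C: 4·0 + 2·0 + 11·1 = 11

11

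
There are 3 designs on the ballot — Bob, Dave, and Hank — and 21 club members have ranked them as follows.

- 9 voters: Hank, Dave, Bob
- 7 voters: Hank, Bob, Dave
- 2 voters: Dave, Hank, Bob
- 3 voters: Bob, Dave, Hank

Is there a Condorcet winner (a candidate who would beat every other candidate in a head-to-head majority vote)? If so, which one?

Hank

Head-to-head results (21 voters total):
Bob vs Dave: Dave wins 11–10.
Bob vs Hank: Hank wins 18–3.
Dave vs Hank: Hank wins 16–5.
Hank beats each rival — Bob (18–3), Dave (16–5) — so Hank is the Condorcet winner.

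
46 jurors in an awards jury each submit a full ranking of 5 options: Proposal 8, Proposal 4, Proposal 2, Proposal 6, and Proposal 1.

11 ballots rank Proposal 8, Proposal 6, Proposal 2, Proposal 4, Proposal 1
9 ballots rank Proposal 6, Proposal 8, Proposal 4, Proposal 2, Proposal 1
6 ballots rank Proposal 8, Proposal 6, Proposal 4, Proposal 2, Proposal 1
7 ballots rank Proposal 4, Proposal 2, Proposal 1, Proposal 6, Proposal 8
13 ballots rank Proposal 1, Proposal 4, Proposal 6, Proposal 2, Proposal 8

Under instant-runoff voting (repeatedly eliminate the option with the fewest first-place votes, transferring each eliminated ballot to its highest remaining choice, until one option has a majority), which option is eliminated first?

Proposal 2

Round 1: Proposal 8 17, Proposal 1 13, Proposal 6 9, Proposal 4 7, Proposal 2 0. Proposal 2 has the fewest and is eliminated.
Round 2: Proposal 8 17, Proposal 1 13, Proposal 6 9, Proposal 4 7. Proposal 4 has the fewest and is eliminated.
Round 3: Proposal 1 20, Proposal 8 17, Proposal 6 9. Proposal 6 has the fewest and is eliminated.
Round 4: Proposal 8 26, Proposal 1 20. Proposal 8 has a majority.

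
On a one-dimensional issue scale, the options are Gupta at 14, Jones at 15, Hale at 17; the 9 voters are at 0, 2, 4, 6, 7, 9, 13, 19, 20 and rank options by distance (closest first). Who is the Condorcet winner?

Gupta

With single-peaked preferences on a line, the Condorcet winner is the candidate closest to the median voter.
The median voter (position 7) is closest to Gupta at 14.
Check: Gupta vs Hale — voters closer to Gupta: 7 of 9.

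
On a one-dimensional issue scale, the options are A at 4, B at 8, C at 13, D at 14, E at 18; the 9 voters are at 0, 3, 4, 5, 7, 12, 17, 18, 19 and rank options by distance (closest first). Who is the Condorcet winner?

With single-peaked preferences on a line, the Condorcet winner is the candidate closest to the median voter.
The median voter (position 7) is closest to B at 8.
Check: B vs E — voters closer to B: 6 of 9.

B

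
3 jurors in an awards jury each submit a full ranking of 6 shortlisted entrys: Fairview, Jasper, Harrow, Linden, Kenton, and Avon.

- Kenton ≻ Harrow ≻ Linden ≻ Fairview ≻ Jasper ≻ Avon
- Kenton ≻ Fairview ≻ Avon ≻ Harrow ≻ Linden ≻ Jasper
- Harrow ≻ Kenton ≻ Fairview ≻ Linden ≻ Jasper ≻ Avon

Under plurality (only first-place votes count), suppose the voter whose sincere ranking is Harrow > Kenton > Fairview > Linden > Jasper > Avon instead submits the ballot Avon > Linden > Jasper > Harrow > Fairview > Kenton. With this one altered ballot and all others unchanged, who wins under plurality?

First-place totals with the altered ballot: Fairview 0, Jasper 0, Harrow 0, Linden 0, Kenton 2, Avon 1.
The winner is unchanged: still Kenton.

Kenton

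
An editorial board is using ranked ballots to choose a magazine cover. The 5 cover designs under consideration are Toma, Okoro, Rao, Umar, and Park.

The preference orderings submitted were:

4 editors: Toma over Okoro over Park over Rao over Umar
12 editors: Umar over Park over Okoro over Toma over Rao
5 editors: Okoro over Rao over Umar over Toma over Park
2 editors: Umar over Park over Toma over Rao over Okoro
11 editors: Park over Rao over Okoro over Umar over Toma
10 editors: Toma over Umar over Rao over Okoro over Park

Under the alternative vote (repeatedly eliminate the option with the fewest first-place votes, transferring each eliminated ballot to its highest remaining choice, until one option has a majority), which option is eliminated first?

Rao

Round 1: Toma 14, Umar 14, Park 11, Okoro 5, Rao 0. Rao has the fewest and is eliminated.
Round 2: Toma 14, Umar 14, Park 11, Okoro 5. Okoro has the fewest and is eliminated.
Round 3: Umar 19, Toma 14, Park 11. Park has the fewest and is eliminated.
Round 4: Umar 30, Toma 14. Umar has a majority.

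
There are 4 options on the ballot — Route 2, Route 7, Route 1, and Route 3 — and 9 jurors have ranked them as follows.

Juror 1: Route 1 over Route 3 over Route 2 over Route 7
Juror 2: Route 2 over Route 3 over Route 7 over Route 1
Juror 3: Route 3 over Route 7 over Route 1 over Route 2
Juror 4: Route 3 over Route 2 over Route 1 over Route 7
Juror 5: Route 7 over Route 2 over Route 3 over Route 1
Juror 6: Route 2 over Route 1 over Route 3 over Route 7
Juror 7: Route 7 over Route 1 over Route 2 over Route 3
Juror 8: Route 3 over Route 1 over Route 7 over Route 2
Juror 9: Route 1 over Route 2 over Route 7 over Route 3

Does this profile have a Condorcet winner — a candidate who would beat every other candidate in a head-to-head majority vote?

Head-to-head results (9 voters total):
Route 2 vs Route 7: Route 2 wins 5–4.
Route 2 vs Route 1: Route 1 wins 5–4.
Route 2 vs Route 3: Route 2 wins 5–4.
Route 7 vs Route 1: Route 1 wins 5–4.
Route 7 vs Route 3: Route 3 wins 6–3.
Route 1 vs Route 3: Route 3 wins 5–4.
No candidate beats all others: Route 2 beats Route 3 beats Route 1 beats Route 2, a majority cycle.

No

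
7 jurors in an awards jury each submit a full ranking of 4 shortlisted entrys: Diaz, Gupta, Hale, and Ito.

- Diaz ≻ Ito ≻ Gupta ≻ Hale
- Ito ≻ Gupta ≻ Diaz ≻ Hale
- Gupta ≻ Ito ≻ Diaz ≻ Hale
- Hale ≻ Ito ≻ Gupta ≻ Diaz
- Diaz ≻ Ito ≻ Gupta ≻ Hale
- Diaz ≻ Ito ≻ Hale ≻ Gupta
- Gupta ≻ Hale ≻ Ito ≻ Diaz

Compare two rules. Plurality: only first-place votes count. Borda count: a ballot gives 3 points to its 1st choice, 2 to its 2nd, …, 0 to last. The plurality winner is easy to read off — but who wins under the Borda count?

Plurality first-place counts: Diaz 3, Gupta 2, Hale 1, Ito 1 → Diaz.
Borda totals: Diaz 11, Gupta 11, Hale 6, Ito 14 → Ito.

Ito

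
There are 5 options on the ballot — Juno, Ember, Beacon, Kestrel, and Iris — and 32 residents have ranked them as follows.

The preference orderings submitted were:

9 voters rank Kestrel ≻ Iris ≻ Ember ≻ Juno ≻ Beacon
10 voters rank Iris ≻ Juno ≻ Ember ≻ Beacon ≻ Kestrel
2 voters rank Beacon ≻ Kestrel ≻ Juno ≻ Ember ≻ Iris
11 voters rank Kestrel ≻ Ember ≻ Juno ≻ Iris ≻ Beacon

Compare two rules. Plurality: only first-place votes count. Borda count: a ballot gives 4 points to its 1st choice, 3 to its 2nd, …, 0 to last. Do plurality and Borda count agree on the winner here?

Yes

Plurality first-place counts: Juno 0, Ember 0, Beacon 2, Kestrel 20, Iris 10 → Kestrel.
Borda totals: Juno 65, Ember 73, Beacon 18, Kestrel 86, Iris 78 → Kestrel.
The two rules agree on Kestrel.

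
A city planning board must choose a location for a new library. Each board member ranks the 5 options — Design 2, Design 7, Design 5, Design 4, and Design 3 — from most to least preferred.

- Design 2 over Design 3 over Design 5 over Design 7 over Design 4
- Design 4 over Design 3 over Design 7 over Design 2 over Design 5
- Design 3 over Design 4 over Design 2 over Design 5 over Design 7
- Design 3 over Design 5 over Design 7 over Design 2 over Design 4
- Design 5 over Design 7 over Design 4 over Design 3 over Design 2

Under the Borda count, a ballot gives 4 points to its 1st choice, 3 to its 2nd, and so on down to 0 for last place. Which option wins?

Design 3

Borda scores:
  Design 2: 4 + 1 + 2 + 1 + 0 = 8
  Design 7: 1 + 2 + 0 + 2 + 3 = 8
  Design 5: 2 + 0 + 1 + 3 + 4 = 10
  Design 4: 0 + 4 + 3 + 0 + 2 = 9
  Design 3: 3 + 3 + 4 + 4 + 1 = 15
Design 3 has the highest total.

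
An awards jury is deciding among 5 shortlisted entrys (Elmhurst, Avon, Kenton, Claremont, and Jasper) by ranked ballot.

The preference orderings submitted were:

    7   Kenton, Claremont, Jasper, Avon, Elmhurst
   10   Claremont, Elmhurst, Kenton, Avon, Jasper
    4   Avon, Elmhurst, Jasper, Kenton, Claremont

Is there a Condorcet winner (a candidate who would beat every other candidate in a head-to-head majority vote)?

Head-to-head results (21 voters total):
Elmhurst vs Avon: Avon wins 11–10.
Elmhurst vs Kenton: Elmhurst wins 14–7.
Elmhurst vs Claremont: Claremont wins 17–4.
Elmhurst vs Jasper: Elmhurst wins 14–7.
Avon vs Kenton: Kenton wins 17–4.
Avon vs Claremont: Claremont wins 17–4.
Avon vs Jasper: Avon wins 14–7.
Kenton vs Claremont: Kenton wins 11–10.
Kenton vs Jasper: Kenton wins 17–4.
Claremont vs Jasper: Claremont wins 17–4.
No candidate beats all others: Elmhurst beats Kenton beats Avon beats Elmhurst, a majority cycle.

No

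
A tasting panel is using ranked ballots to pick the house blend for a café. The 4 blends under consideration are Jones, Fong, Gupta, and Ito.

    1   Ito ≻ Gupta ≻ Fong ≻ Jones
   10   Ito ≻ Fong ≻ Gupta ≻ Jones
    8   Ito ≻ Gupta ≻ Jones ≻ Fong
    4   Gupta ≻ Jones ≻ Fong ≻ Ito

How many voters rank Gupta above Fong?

13

Ballots ranking Gupta above Fong: 1+8+4 = 13.
Ballots ranking Fong above Gupta: 10.
So 13 of 23 voters prefer Gupta to Fong.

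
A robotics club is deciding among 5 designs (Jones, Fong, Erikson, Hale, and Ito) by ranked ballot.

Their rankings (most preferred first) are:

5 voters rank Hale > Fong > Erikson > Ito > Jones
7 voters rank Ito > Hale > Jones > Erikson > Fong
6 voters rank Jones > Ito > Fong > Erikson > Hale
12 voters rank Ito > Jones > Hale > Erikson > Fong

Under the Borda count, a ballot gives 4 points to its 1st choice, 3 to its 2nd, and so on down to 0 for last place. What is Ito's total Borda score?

Borda scores:
  Jones: 5·0 + 7·2 + 6·4 + 12·3 = 74
  Fong: 5·3 + 7·0 + 6·2 + 12·0 = 27
  Erikson: 5·2 + 7·1 + 6·1 + 12·1 = 35
  Hale: 5·4 + 7·3 + 6·0 + 12·2 = 65
  Ito: 5·1 + 7·4 + 6·3 + 12·4 = 99

99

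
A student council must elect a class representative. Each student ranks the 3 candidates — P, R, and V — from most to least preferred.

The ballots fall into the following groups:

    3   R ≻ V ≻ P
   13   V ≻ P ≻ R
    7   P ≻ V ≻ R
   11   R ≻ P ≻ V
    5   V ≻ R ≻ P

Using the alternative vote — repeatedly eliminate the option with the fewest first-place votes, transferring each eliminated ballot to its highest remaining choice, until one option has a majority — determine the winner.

Round 1: V 18, R 14, P 7. P has the fewest and is eliminated.
Round 2: V 25, R 14. V has a majority.

V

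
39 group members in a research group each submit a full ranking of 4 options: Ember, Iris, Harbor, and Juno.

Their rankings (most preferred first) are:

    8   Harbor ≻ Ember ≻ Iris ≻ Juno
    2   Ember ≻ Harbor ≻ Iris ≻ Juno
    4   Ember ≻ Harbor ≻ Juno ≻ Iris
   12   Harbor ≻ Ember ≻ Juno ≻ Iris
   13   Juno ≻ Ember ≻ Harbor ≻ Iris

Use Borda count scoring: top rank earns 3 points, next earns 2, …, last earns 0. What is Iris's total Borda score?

10

Borda scores:
  Ember: 8·2 + 2·3 + 4·3 + 12·2 + 13·2 = 84
  Iris: 8·1 + 2·1 + 4·0 + 12·0 + 13·0 = 10
  Harbor: 8·3 + 2·2 + 4·2 + 12·3 + 13·1 = 85
  Juno: 8·0 + 2·0 + 4·1 + 12·1 + 13·3 = 55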